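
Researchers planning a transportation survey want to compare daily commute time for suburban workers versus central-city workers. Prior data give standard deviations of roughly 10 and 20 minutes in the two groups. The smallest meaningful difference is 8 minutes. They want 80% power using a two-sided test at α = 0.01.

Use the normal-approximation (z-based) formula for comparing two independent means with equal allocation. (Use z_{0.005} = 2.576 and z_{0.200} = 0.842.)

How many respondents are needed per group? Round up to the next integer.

n = (z_{α/2} + z_β)² · (σ₁² + σ₂²) / δ²
  = (2.576 + 0.842)² · (10² + 20² = 500) / 8²
  = 11.6827 · 500 / 64
  = 91.27
Round up → n = 92 per group.

n = 92 per group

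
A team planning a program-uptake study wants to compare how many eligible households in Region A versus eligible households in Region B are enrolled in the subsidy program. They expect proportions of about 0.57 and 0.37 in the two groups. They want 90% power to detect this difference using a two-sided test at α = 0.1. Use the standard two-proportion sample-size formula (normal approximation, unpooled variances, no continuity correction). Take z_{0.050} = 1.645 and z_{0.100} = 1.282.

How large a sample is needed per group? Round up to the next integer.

n = 103 per group

n = (z_{α/2} + z_β)² · [p₁(1−p₁) + p₂(1−p₂)] / (p₁ − p₂)²
  = (1.645 + 1.282)² · (0.57·0.43 + 0.37·0.63) / (0.20)²
  = (2.927)² · (0.2451 + 0.2331) / 0.0400
  = 8.5673 · 0.4782 / 0.0400
  = 102.42
Round up → n = 103 per group.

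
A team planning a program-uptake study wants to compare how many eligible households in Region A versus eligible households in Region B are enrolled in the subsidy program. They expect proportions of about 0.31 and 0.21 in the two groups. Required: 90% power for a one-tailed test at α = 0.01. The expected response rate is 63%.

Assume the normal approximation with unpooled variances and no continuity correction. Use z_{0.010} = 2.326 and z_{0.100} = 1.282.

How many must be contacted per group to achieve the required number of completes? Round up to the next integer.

n = 785 per group

n = (z_α + z_β)² · [p₁(1−p₁) + p₂(1−p₂)] / (p₁ − p₂)²
  = (2.326 + 1.282)² · (0.31·0.69 + 0.21·0.79) / (0.10)²
  = (3.608)² · (0.2139 + 0.1659) / 0.0100
  = 13.0177 · 0.3798 / 0.0100
  = 494.41
Adjust for 63% response: 494.41 / 0.63 = 784.78.
Round up → n = 785 per group.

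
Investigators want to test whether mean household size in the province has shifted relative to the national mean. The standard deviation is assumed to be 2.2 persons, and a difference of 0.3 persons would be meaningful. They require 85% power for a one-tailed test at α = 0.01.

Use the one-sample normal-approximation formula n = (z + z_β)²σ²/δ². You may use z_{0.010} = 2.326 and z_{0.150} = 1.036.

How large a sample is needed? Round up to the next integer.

n = 608

n = (z_α + z_β)² · σ² / δ²
  = (2.326 + 1.036)² · 2.2² / 0.3²
  = 11.3030 · 4.84 / 0.09
  = 607.85
Round up → n = 608.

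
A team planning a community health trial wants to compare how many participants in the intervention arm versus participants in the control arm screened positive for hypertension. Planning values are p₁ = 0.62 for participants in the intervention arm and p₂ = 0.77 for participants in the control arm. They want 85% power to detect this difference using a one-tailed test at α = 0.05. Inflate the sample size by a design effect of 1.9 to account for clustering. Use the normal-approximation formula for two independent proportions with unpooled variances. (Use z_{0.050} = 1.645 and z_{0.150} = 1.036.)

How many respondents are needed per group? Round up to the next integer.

n = 251 per group

n = (z_α + z_β)² · [p₁(1−p₁) + p₂(1−p₂)] / (p₁ − p₂)²
  = (1.645 + 1.036)² · (0.62·0.38 + 0.77·0.23) / (-0.15)²
  = (2.681)² · (0.2356 + 0.1771) / 0.0225
  = 7.1878 · 0.4127 / 0.0225
  = 131.84
Design effect: 1.9 × 131.84 = 250.50.
Round up → n = 251 per group.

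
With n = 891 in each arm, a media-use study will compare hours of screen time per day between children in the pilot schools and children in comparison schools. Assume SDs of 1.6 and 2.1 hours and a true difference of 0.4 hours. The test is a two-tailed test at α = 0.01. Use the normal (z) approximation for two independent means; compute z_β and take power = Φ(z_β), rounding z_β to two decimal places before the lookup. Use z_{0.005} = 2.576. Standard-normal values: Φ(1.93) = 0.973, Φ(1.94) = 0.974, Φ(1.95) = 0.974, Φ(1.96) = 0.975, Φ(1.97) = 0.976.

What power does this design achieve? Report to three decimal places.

z_β = δ·√(n/(σ₁²+σ₂²)) − z_{α/2}
    = 0.4 · √(891/6.97) − 2.576
    = 0.4 · 11.30635 − 2.576
    = 4.5225 − 2.576 = 1.9465 → 1.95
Power = Φ(1.95) = 0.974.

Power ≈ 0.974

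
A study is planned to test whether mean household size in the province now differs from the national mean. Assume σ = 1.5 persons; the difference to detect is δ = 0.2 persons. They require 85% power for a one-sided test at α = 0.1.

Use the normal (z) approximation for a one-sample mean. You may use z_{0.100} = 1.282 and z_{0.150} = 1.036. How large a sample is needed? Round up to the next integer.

n = (z_α + z_β)² · σ² / δ²
  = (1.282 + 1.036)² · 1.5² / 0.2²
  = 5.3731 · 2.25 / 0.04
  = 302.24
Round up → n = 303.

n = 303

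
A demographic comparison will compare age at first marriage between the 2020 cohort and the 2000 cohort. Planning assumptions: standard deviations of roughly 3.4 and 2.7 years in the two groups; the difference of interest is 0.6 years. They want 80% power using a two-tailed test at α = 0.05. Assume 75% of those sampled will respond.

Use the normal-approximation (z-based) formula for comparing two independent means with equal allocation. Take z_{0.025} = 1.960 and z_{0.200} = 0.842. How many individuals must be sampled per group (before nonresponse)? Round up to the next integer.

n = 549 per group

n = (z_{α/2} + z_β)² · (σ₁² + σ₂²) / δ²
  = (1.960 + 0.842)² · (3.4² + 2.7² = 18.85) / 0.6²
  = 7.8512 · 18.85 / 0.36
  = 411.10
Adjust for 75% response: 411.10 / 0.75 = 548.13.
Round up → n = 549 per group.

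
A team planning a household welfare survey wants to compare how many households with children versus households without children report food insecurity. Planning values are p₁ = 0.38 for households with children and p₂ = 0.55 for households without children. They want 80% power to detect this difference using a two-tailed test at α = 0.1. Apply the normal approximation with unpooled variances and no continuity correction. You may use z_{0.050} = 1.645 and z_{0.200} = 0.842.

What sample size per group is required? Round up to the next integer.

n = (z_{α/2} + z_β)² · [p₁(1−p₁) + p₂(1−p₂)] / (p₁ − p₂)²
  = (1.645 + 0.842)² · (0.38·0.62 + 0.55·0.45) / (-0.17)²
  = (2.487)² · (0.2356 + 0.2475) / 0.0289
  = 6.1852 · 0.4831 / 0.0289
  = 103.39
Round up → n = 104 per group.

n = 104 per group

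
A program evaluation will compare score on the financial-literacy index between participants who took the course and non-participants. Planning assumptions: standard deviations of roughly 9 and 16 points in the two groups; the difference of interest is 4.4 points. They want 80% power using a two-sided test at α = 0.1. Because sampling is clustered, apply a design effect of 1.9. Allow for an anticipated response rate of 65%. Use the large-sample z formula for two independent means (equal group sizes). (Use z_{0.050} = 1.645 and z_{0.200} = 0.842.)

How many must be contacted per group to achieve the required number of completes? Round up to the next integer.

n = (z_{α/2} + z_β)² · (σ₁² + σ₂²) / δ²
  = (1.645 + 0.842)² · (9² + 16² = 337) / 4.4²
  = 6.1852 · 337 / 19.36
  = 107.67
Design effect: 1.9 × 107.67 = 204.56.
Adjust for 65% response: 204.56 / 0.65 = 314.71.
Round up → n = 315 per group.

n = 315 per group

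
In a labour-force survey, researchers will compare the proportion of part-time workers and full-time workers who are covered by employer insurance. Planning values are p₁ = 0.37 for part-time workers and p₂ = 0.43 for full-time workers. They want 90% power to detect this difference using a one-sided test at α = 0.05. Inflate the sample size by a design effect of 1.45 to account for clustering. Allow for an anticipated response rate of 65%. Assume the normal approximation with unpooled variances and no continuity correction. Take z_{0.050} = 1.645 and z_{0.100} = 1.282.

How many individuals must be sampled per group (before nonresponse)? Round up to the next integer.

n = 2539 per group

n = (z_α + z_β)² · [p₁(1−p₁) + p₂(1−p₂)] / (p₁ − p₂)²
  = (1.645 + 1.282)² · (0.37·0.63 + 0.43·0.57) / (-0.06)²
  = (2.927)² · (0.2331 + 0.2451) / 0.0036
  = 8.5673 · 0.4782 / 0.0036
  = 1138.03
Design effect: 1.45 × 1138.03 = 1650.14.
Adjust for 65% response: 1650.14 / 0.65 = 2538.68.
Round up → n = 2539 per group.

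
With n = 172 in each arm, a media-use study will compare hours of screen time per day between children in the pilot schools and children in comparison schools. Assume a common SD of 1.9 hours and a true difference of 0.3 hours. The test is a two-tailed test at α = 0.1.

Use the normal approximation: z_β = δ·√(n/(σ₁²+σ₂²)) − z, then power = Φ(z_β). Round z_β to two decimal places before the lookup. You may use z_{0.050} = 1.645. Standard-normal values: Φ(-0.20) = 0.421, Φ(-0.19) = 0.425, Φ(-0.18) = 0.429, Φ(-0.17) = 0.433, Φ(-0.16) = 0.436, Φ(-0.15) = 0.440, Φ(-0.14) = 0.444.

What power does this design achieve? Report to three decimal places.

Power ≈ 0.429

z_β = δ·√(n/(σ₁²+σ₂²)) − z_{α/2}
    = 0.3 · √(172/7.22) − 1.645
    = 0.3 · 4.88085 − 1.645
    = 1.4643 − 1.645 = -0.1807 → -0.18
Power = Φ(-0.18) = 0.429.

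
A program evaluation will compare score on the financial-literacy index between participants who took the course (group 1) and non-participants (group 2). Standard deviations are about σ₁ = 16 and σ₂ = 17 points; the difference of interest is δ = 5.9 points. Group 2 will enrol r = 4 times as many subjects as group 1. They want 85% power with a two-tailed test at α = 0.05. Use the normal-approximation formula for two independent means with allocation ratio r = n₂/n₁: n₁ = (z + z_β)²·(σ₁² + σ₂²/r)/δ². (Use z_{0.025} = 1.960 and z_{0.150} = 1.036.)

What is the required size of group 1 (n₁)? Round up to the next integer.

n₁ = 85

n₁ = (z_{α/2} + z_β)² · (σ₁² + σ₂²/r) / δ²
   = (1.960 + 1.036)² · (16² + 17²/4) / 5.9²
   = 8.9760 · (256 + 72.25) / 34.81
   = 8.9760 · 328.25 / 34.81
   = 84.64
Round up → n₁ = 85; n₂ = r·n₁ = 4 × 85 = 340.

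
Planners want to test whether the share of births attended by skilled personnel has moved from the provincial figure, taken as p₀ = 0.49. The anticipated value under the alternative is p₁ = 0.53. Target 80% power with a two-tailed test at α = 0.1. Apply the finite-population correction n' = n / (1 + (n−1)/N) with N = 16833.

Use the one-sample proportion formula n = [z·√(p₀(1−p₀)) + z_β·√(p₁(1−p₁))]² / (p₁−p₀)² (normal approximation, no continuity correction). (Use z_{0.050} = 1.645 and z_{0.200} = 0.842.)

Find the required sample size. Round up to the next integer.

n = [z_{α/2}·√(p₀q₀) + z_β·√(p₁q₁)]² / (p₁ − p₀)²
  = [1.645·√(0.49·0.51) + 0.842·√(0.53·0.47)]² / (0.04)²
  = [1.645·0.4999 + 0.842·0.4991]² / 0.0016
  = [1.2426]² / 0.0016
  = 965.00
Finite-population correction (N = 16833): 965.00 / (1 + (965.00 − 1)/16833) = 912.73.
Round up → n = 913.

n = 913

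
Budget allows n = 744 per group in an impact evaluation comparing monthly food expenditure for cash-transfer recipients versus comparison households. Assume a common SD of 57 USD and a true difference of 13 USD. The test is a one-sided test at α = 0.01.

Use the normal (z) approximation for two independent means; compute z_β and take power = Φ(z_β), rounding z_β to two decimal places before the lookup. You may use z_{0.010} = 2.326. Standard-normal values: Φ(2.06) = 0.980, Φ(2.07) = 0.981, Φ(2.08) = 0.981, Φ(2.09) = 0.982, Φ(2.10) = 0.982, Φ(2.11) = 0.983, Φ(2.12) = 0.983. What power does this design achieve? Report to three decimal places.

Power ≈ 0.981

z_β = δ·√(n/(σ₁²+σ₂²)) − z_α
    = 13 · √(744/6498) − 2.326
    = 13 · 0.33837 − 2.326
    = 4.3989 − 2.326 = 2.0729 → 2.07
Power = Φ(2.07) = 0.981.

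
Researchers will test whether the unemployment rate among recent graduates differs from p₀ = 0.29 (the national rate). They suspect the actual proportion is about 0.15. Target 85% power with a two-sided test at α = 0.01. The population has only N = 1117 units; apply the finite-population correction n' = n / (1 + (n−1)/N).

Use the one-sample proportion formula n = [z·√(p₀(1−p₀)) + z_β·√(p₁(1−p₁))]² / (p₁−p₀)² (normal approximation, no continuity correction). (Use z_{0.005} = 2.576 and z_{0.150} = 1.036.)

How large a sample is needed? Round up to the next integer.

n = 110

n = [z_{α/2}·√(p₀q₀) + z_β·√(p₁q₁)]² / (p₁ − p₀)²
  = [2.576·√(0.29·0.71) + 1.036·√(0.15·0.85)]² / (-0.14)²
  = [2.576·0.4538 + 1.036·0.3571]² / 0.0196
  = [1.5388]² / 0.0196
  = 120.81
Finite-population correction (N = 1117): 120.81 / (1 + (120.81 − 1)/1117) = 109.11.
Round up → n = 110.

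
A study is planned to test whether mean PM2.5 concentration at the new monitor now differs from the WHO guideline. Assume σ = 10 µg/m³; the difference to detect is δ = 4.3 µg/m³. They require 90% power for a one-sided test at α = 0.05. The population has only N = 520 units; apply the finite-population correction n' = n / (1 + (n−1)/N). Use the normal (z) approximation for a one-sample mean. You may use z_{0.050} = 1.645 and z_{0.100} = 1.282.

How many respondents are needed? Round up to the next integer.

n = 43

n = (z_α + z_β)² · σ² / δ²
  = (1.645 + 1.282)² · 10² / 4.3²
  = 8.5673 · 100 / 18.49
  = 46.33
Finite-population correction (N = 520): 46.33 / (1 + (46.33 − 1)/520) = 42.62.
Round up → n = 43.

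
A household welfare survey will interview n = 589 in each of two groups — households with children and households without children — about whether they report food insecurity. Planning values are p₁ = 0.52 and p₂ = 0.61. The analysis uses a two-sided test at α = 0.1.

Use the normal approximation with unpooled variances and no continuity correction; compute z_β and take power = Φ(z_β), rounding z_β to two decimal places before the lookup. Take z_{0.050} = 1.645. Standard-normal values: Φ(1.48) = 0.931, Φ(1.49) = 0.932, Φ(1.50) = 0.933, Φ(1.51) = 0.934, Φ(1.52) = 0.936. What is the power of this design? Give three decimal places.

Power ≈ 0.931

z_β = |p₁−p₂|·√(n/[p₁q₁+p₂q₂]) − z_{α/2}
    = 0.09 · √(589/0.4875) − 1.645
    = 0.09 · 34.7592 − 1.645
    = 3.1283 − 1.645 = 1.4833 → 1.48
Power = Φ(1.48) = 0.931.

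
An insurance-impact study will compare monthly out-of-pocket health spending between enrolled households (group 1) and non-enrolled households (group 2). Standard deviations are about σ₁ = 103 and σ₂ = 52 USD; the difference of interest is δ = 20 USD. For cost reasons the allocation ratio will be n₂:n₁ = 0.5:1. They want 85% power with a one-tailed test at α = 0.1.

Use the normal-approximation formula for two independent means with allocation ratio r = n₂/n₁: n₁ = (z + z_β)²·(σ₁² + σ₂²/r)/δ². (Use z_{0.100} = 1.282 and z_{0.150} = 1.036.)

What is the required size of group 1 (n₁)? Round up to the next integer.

n₁ = 216

n₁ = (z_α + z_β)² · (σ₁² + σ₂²/r) / δ²
   = (1.282 + 1.036)² · (103² + 52²/0.5) / 20²
   = 5.3731 · (10609 + 5408) / 400
   = 5.3731 · 16017 / 400
   = 215.15
Round up → n₁ = 216; n₂ = r·n₁ = 0.5 × 216 = 108.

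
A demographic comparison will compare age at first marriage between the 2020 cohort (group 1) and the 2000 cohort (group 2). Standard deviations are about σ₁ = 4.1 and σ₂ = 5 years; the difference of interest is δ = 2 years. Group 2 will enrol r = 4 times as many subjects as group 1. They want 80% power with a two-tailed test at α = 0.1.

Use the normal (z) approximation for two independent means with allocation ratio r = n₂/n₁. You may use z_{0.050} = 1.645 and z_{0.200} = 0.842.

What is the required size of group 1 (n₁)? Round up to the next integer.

n₁ = (z_{α/2} + z_β)² · (σ₁² + σ₂²/r) / δ²
   = (1.645 + 0.842)² · (4.1² + 5²/4) / 2²
   = 6.1852 · (16.81 + 6.25) / 4
   = 6.1852 · 23.06 / 4
   = 35.66
Round up → n₁ = 36; n₂ = r·n₁ = 4 × 36 = 144.

n₁ = 36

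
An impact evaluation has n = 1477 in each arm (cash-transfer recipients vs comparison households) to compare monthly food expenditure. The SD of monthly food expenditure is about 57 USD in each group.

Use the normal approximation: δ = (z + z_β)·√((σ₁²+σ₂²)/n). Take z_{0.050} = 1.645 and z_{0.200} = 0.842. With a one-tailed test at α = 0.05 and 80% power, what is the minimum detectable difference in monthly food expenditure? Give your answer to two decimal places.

Minimum detectable difference ≈ 5.22 USD

δ = (z_α + z_β) · √((σ₁²+σ₂²)/n)
  = (1.645 + 0.842) · √(6498/1477)
  = 2.487 · √4.3995
  = 2.487 · 2.0975
  = 5.2165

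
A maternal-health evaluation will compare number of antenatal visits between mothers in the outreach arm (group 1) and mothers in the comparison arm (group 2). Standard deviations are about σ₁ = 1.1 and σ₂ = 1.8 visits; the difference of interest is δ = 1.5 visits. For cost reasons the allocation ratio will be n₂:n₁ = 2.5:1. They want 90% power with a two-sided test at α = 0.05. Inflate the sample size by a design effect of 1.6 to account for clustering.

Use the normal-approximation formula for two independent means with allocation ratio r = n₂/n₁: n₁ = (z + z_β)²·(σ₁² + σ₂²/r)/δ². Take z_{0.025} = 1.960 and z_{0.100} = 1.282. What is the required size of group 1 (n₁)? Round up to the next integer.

n₁ = (z_{α/2} + z_β)² · (σ₁² + σ₂²/r) / δ²
   = (1.960 + 1.282)² · (1.1² + 1.8²/2.5) / 1.5²
   = 10.5106 · (1.21 + 1.296) / 2.25
   = 10.5106 · 2.506 / 2.25
   = 11.71
Design effect: 1.6 × 11.71 = 18.73.
Round up → n₁ = 19; n₂ = r·n₁ = 2.5 × 19 = 48.

n₁ = 19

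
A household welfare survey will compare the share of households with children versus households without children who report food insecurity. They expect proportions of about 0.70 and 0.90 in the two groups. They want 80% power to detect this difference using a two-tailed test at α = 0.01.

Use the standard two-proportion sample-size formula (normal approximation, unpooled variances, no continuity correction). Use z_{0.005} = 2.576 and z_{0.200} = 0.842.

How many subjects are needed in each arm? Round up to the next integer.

n = 88 per group

n = (z_{α/2} + z_β)² · [p₁(1−p₁) + p₂(1−p₂)] / (p₁ − p₂)²
  = (2.576 + 0.842)² · (0.70·0.30 + 0.90·0.10) / (-0.20)²
  = (3.418)² · (0.2100 + 0.0900) / 0.0400
  = 11.6827 · 0.3000 / 0.0400
  = 87.62
Round up → n = 88 per group.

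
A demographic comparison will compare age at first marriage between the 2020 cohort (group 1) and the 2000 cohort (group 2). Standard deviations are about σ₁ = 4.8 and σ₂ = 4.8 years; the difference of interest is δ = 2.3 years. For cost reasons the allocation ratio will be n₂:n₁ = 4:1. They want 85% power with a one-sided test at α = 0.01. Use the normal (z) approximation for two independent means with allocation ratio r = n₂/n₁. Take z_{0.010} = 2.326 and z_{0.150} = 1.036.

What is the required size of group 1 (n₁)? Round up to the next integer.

n₁ = 62

n₁ = (z_α + z_β)² · (σ₁² + σ₂²/r) / δ²
   = (2.326 + 1.036)² · (4.8² + 4.8²/4) / 2.3²
   = 11.3030 · (23.04 + 5.76) / 5.29
   = 11.3030 · 28.8 / 5.29
   = 61.54
Round up → n₁ = 62; n₂ = r·n₁ = 4 × 62 = 248.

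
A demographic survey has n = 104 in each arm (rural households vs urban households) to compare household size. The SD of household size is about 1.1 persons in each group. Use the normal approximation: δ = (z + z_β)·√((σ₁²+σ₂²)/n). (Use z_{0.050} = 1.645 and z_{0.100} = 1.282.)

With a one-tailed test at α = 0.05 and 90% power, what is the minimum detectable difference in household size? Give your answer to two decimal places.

δ = (z_α + z_β) · √((σ₁²+σ₂²)/n)
  = (1.645 + 1.282) · √(2.42/104)
  = 2.927 · √0.02327
  = 2.927 · 0.1525
  = 0.4465

Minimum detectable difference ≈ 0.45 persons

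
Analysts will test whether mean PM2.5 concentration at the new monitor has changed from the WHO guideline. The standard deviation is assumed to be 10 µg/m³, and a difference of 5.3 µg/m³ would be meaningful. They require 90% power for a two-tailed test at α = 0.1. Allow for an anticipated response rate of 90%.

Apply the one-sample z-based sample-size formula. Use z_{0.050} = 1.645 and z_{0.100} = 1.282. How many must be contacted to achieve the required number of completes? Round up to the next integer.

n = 34

n = (z_{α/2} + z_β)² · σ² / δ²
  = (1.645 + 1.282)² · 10² / 5.3²
  = 8.5673 · 100 / 28.09
  = 30.50
Adjust for 90% response: 30.50 / 0.90 = 33.89.
Round up → n = 34.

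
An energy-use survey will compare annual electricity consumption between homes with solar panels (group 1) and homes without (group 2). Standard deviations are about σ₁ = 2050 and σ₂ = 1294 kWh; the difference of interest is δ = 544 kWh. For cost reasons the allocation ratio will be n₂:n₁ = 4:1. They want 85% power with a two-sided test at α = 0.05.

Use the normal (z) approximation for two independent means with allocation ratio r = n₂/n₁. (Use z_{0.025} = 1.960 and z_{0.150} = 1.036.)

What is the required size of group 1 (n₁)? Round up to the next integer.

n₁ = (z_{α/2} + z_β)² · (σ₁² + σ₂²/r) / δ²
   = (1.960 + 1.036)² · (2050² + 1294²/4) / 544²
   = 8.9760 · (4202500 + 418609) / 295936
   = 8.9760 · 4621109 / 295936
   = 140.16
Round up → n₁ = 141; n₂ = r·n₁ = 4 × 141 = 564.

n₁ = 141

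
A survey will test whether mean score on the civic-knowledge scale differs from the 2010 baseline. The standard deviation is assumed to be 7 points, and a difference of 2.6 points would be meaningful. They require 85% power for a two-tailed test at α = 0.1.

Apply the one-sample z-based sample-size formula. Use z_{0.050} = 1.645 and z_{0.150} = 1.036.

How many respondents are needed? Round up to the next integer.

n = (z_{α/2} + z_β)² · σ² / δ²
  = (1.645 + 1.036)² · 7² / 2.6²
  = 7.1878 · 49 / 6.76
  = 52.10
Round up → n = 53.

n = 53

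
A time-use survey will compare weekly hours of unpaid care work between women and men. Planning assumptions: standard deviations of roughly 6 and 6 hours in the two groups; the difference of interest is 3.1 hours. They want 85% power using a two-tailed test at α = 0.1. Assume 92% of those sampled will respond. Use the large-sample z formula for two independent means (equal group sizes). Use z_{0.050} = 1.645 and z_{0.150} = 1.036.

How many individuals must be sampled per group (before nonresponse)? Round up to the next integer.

n = (z_{α/2} + z_β)² · (σ₁² + σ₂²) / δ²
  = (1.645 + 1.036)² · (6² + 6² = 72) / 3.1²
  = 7.1878 · 72 / 9.61
  = 53.85
Adjust for 92% response: 53.85 / 0.92 = 58.53.
Round up → n = 59 per group.

n = 59 per group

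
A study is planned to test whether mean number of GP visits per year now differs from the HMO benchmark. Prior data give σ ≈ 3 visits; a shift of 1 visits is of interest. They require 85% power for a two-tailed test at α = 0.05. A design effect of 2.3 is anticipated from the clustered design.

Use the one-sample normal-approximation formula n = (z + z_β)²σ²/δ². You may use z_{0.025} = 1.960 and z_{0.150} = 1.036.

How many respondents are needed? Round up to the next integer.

n = 186

n = (z_{α/2} + z_β)² · σ² / δ²
  = (1.960 + 1.036)² · 3² / 1²
  = 8.9760 · 9 / 1
  = 80.78
Design effect: 2.3 × 80.78 = 185.80.
Round up → n = 186.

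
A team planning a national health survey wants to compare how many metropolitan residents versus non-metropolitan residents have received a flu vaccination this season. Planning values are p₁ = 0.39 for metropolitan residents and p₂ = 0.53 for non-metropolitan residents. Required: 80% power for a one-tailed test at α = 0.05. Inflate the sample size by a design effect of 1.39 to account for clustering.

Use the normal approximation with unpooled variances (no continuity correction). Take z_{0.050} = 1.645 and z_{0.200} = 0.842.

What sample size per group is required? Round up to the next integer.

n = (z_α + z_β)² · [p₁(1−p₁) + p₂(1−p₂)] / (p₁ − p₂)²
  = (1.645 + 0.842)² · (0.39·0.61 + 0.53·0.47) / (-0.14)²
  = (2.487)² · (0.2379 + 0.2491) / 0.0196
  = 6.1852 · 0.4870 / 0.0196
  = 153.68
Design effect: 1.39 × 153.68 = 213.62.
Round up → n = 214 per group.

n = 214 per group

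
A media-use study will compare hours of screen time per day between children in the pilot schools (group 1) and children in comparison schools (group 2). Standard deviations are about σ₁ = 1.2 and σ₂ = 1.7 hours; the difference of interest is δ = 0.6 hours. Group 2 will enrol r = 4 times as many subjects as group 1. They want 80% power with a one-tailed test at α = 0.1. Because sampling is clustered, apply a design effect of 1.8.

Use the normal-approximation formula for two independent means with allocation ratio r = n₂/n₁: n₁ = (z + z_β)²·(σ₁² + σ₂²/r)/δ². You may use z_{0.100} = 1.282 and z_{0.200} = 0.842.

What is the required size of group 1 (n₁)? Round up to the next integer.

n₁ = (z_α + z_β)² · (σ₁² + σ₂²/r) / δ²
   = (1.282 + 0.842)² · (1.2² + 1.7²/4) / 0.6²
   = 4.5114 · (1.44 + 0.7225) / 0.36
   = 4.5114 · 2.1625 / 0.36
   = 27.10
Design effect: 1.8 × 27.10 = 48.78.
Round up → n₁ = 49; n₂ = r·n₁ = 4 × 49 = 196.

n₁ = 49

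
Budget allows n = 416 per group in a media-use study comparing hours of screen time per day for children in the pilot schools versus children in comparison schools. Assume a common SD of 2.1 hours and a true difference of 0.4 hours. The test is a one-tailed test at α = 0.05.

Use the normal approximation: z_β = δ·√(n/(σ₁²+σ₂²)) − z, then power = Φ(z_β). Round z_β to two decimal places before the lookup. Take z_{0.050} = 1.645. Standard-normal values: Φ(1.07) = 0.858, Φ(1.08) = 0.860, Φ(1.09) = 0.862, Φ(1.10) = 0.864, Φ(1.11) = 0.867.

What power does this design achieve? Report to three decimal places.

z_β = δ·√(n/(σ₁²+σ₂²)) − z_α
    = 0.4 · √(416/8.82) − 1.645
    = 0.4 · 6.86772 − 1.645
    = 2.7471 − 1.645 = 1.1021 → 1.10
Power = Φ(1.10) = 0.864.

Power ≈ 0.864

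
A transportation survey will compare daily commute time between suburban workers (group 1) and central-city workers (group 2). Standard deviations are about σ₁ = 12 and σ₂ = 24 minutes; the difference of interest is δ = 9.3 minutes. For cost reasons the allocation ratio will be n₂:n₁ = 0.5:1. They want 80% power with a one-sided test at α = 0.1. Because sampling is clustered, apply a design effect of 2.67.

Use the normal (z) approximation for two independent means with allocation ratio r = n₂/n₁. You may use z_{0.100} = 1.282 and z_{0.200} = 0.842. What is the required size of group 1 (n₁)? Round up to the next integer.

n₁ = (z_α + z_β)² · (σ₁² + σ₂²/r) / δ²
   = (1.282 + 0.842)² · (12² + 24²/0.5) / 9.3²
   = 4.5114 · (144 + 1152) / 86.49
   = 4.5114 · 1296 / 86.49
   = 67.60
Design effect: 2.67 × 67.60 = 180.49.
Round up → n₁ = 181; n₂ = r·n₁ = 0.5 × 181 = 91.

n₁ = 181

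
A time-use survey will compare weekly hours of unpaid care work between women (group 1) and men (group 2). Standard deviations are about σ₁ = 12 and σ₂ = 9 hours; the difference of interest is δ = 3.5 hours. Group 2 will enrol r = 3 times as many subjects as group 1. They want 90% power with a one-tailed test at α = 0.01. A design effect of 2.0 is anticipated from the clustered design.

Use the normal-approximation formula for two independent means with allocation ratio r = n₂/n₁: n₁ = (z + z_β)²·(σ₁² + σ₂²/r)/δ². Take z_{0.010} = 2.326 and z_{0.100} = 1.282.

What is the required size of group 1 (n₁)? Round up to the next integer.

n₁ = 364

n₁ = (z_α + z_β)² · (σ₁² + σ₂²/r) / δ²
   = (2.326 + 1.282)² · (12² + 9²/3) / 3.5²
   = 13.0177 · (144 + 27) / 12.25
   = 13.0177 · 171 / 12.25
   = 181.72
Design effect: 2.0 × 181.72 = 363.43.
Round up → n₁ = 364; n₂ = r·n₁ = 3 × 364 = 1092.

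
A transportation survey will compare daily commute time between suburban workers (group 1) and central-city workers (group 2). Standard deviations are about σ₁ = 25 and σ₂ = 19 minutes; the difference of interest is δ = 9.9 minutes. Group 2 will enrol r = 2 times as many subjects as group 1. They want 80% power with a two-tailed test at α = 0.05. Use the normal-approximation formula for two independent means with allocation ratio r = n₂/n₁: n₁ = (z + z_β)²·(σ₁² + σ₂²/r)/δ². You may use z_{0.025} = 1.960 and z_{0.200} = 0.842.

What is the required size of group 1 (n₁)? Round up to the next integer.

n₁ = (z_{α/2} + z_β)² · (σ₁² + σ₂²/r) / δ²
   = (1.960 + 0.842)² · (25² + 19²/2) / 9.9²
   = 7.8512 · (625 + 180.5) / 98.01
   = 7.8512 · 805.5 / 98.01
   = 64.53
Round up → n₁ = 65; n₂ = r·n₁ = 2 × 65 = 130.

n₁ = 65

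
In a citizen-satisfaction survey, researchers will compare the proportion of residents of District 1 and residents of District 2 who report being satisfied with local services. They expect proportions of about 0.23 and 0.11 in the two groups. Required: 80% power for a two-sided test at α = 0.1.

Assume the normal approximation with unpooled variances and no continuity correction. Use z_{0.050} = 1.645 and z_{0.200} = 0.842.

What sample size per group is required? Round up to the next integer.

n = (z_{α/2} + z_β)² · [p₁(1−p₁) + p₂(1−p₂)] / (p₁ − p₂)²
  = (1.645 + 0.842)² · (0.23·0.77 + 0.11·0.89) / (0.12)²
  = (2.487)² · (0.1771 + 0.0979) / 0.0144
  = 6.1852 · 0.2750 / 0.0144
  = 118.12
Round up → n = 119 per group.

n = 119 per group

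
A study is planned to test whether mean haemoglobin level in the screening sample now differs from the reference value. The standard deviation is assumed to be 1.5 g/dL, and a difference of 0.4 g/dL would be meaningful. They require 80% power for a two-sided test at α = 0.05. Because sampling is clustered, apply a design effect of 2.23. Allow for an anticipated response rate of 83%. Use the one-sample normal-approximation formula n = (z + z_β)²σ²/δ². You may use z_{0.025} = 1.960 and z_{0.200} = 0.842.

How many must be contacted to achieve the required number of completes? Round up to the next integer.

n = 297

n = (z_{α/2} + z_β)² · σ² / δ²
  = (1.960 + 0.842)² · 1.5² / 0.4²
  = 7.8512 · 2.25 / 0.16
  = 110.41
Design effect: 2.23 × 110.41 = 246.21.
Adjust for 83% response: 246.21 / 0.83 = 296.64.
Round up → n = 297.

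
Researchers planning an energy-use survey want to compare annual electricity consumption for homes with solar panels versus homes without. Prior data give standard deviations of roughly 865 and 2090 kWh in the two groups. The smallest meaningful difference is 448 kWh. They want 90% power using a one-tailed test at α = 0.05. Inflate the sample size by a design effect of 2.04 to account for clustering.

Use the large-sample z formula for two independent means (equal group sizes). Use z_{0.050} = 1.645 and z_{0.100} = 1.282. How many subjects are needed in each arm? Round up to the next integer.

n = 446 per group

n = (z_α + z_β)² · (σ₁² + σ₂²) / δ²
  = (1.645 + 1.282)² · (865² + 2090² = 5116325) / 448²
  = 8.5673 · 5116325 / 200704
  = 218.40
Design effect: 2.04 × 218.40 = 445.53.
Round up → n = 446 per group.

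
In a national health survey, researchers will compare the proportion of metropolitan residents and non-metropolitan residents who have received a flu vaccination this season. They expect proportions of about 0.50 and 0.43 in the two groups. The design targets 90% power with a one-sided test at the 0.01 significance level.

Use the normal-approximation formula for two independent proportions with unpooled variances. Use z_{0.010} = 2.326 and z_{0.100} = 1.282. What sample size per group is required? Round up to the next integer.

n = 1316 per group

n = (z_α + z_β)² · [p₁(1−p₁) + p₂(1−p₂)] / (p₁ − p₂)²
  = (2.326 + 1.282)² · (0.50·0.50 + 0.43·0.57) / (0.07)²
  = (3.608)² · (0.2500 + 0.2451) / 0.0049
  = 13.0177 · 0.4951 / 0.0049
  = 1315.32
Round up → n = 1316 per group.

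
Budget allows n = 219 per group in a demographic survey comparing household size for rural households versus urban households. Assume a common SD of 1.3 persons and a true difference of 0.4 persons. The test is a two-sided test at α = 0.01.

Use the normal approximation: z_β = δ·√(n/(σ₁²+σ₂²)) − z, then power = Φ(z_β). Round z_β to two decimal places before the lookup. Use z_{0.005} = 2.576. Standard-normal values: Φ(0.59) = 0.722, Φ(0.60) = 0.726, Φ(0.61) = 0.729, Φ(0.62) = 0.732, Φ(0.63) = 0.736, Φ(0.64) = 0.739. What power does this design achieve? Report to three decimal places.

z_β = δ·√(n/(σ₁²+σ₂²)) − z_{α/2}
    = 0.4 · √(219/3.38) − 2.576
    = 0.4 · 8.04940 − 2.576
    = 3.2198 − 2.576 = 0.6438 → 0.64
Power = Φ(0.64) = 0.739.

Power ≈ 0.739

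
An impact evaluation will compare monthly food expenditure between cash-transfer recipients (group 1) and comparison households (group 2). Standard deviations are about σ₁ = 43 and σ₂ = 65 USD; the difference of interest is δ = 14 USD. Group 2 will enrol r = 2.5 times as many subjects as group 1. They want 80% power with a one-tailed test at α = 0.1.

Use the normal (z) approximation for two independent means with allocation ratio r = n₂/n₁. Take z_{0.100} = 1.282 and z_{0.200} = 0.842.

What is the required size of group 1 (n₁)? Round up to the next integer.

n₁ = 82

n₁ = (z_α + z_β)² · (σ₁² + σ₂²/r) / δ²
   = (1.282 + 0.842)² · (43² + 65²/2.5) / 14²
   = 4.5114 · (1849 + 1690) / 196
   = 4.5114 · 3539 / 196
   = 81.46
Round up → n₁ = 82; n₂ = r·n₁ = 2.5 × 82 = 205.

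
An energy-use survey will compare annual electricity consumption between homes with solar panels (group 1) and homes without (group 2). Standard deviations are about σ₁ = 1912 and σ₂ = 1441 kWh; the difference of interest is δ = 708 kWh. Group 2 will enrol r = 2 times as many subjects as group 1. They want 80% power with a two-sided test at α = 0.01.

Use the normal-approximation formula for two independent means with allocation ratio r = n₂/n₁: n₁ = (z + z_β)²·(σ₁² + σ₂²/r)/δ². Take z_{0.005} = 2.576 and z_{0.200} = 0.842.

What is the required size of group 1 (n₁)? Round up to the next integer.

n₁ = (z_{α/2} + z_β)² · (σ₁² + σ₂²/r) / δ²
   = (2.576 + 0.842)² · (1912² + 1441²/2) / 708²
   = 11.6827 · (3655744 + 1038240.5) / 501264
   = 11.6827 · 4693984.5 / 501264
   = 109.40
Round up → n₁ = 110; n₂ = r·n₁ = 2 × 110 = 220.

n₁ = 110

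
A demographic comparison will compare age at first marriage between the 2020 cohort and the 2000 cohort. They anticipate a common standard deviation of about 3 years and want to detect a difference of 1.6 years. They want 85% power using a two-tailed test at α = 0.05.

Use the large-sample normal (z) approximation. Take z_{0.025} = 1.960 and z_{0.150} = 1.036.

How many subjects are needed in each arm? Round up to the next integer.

n = 64 per group

n = (z_{α/2} + z_β)² · (σ₁² + σ₂²) / δ²
  = (1.960 + 1.036)² · (2·3² = 18) / 1.6²
  = 8.9760 · 18 / 2.56
  = 63.11
Round up → n = 64 per group.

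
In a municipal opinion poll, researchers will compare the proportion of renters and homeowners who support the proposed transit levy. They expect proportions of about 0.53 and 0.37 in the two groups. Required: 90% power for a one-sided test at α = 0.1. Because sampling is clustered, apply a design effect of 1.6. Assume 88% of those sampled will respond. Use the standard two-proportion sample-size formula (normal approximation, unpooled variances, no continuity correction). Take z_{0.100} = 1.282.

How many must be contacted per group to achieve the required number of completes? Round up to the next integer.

n = 226 per group

n = (z_α + z_β)² · [p₁(1−p₁) + p₂(1−p₂)] / (p₁ − p₂)²
  = (1.282 + 1.282)² · (0.53·0.47 + 0.37·0.63) / (0.16)²
  = (2.564)² · (0.2491 + 0.2331) / 0.0256
  = 6.5741 · 0.4822 / 0.0256
  = 123.83
Design effect: 1.6 × 123.83 = 198.13.
Adjust for 88% response: 198.13 / 0.88 = 225.14.
Round up → n = 226 per group.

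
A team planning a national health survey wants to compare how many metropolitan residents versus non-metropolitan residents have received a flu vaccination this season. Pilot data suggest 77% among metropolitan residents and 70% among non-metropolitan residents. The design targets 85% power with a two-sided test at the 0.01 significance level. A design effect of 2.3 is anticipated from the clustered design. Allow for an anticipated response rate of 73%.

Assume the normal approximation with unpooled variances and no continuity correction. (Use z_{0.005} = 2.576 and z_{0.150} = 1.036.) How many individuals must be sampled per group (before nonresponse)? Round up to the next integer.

n = (z_{α/2} + z_β)² · [p₁(1−p₁) + p₂(1−p₂)] / (p₁ − p₂)²
  = (2.576 + 1.036)² · (0.77·0.23 + 0.70·0.30) / (0.07)²
  = (3.612)² · (0.1771 + 0.2100) / 0.0049
  = 13.0465 · 0.3871 / 0.0049
  = 1030.68
Design effect: 2.3 × 1030.68 = 2370.56.
Adjust for 73% response: 2370.56 / 0.73 = 3247.34.
Round up → n = 3248 per group.

n = 3248 per group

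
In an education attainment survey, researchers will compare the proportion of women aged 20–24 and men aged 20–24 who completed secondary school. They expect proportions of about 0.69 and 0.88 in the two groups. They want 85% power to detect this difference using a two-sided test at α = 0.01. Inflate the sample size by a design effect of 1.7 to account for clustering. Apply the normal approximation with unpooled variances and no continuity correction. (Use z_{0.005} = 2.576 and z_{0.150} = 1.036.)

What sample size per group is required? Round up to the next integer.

n = 197 per group

n = (z_{α/2} + z_β)² · [p₁(1−p₁) + p₂(1−p₂)] / (p₁ − p₂)²
  = (2.576 + 1.036)² · (0.69·0.31 + 0.88·0.12) / (-0.19)²
  = (3.612)² · (0.2139 + 0.1056) / 0.0361
  = 13.0465 · 0.3195 / 0.0361
  = 115.47
Design effect: 1.7 × 115.47 = 196.29.
Round up → n = 197 per group.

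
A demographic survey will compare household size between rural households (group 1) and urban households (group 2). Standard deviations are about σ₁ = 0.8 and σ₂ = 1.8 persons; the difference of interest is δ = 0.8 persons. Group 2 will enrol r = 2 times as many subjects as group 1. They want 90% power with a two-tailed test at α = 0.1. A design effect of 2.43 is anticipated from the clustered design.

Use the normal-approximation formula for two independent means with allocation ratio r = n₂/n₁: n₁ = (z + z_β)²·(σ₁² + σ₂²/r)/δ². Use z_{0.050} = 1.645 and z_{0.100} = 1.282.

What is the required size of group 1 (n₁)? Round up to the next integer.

n₁ = (z_{α/2} + z_β)² · (σ₁² + σ₂²/r) / δ²
   = (1.645 + 1.282)² · (0.8² + 1.8²/2) / 0.8²
   = 8.5673 · (0.64 + 1.62) / 0.64
   = 8.5673 · 2.26 / 0.64
   = 30.25
Design effect: 2.43 × 30.25 = 73.52.
Round up → n₁ = 74; n₂ = r·n₁ = 2 × 74 = 148.

n₁ = 74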